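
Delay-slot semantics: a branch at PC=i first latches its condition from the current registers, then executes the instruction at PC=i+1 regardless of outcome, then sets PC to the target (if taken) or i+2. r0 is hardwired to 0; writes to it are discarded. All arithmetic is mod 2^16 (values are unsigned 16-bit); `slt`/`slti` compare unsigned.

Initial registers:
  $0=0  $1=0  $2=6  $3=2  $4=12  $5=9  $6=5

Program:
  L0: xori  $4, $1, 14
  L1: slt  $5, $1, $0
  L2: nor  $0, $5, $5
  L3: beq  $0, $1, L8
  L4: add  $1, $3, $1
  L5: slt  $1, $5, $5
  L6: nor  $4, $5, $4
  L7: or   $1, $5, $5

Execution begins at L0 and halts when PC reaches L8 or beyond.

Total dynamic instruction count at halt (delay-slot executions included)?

  step pc=0: xori  $4, $1, 14  regs=(0,0,6,2,14,9,5)
  step pc=1: slt  $5, $1, $0  regs=(0,0,6,2,14,0,5)
  step pc=2: nor  $0, $5, $5  regs=(0,0,6,2,14,0,5)
  step pc=3: beq  $0, $1, L8  cond=T  regs=(0,0,6,2,14,0,5)
  step pc=4: add  $1, $3, $1  regs=(0,2,6,2,14,0,5)

5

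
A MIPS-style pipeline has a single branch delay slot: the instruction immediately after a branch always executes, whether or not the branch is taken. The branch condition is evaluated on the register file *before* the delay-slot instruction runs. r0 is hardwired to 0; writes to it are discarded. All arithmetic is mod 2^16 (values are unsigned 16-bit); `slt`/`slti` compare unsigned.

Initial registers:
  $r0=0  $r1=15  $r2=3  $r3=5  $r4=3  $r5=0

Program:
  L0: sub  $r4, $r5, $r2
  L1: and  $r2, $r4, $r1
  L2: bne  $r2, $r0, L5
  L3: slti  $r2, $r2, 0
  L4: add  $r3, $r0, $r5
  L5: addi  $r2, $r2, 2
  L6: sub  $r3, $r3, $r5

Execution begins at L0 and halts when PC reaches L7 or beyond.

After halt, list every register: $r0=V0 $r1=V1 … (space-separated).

[0] sub  $r4, $r5, $r2  →  {$r0:0, $r1:15, $r2:3, $r3:5, $r4:65533, $r5:0}
[1] and  $r2, $r4, $r1  →  {$r0:0, $r1:15, $r2:13, $r3:5, $r4:65533, $r5:0}
[2] bne  $r2, $r0, L5  →  {$r0:0, $r1:15, $r2:13, $r3:5, $r4:65533, $r5:0}  ⟨branch taken⟩
[3] slti  $r2, $r2, 0  →  {$r0:0, $r1:15, $r2:0, $r3:5, $r4:65533, $r5:0}
[5] addi  $r2, $r2, 2  →  {$r0:0, $r1:15, $r2:2, $r3:5, $r4:65533, $r5:0}
[6] sub  $r3, $r3, $r5  →  {$r0:0, $r1:15, $r2:2, $r3:5, $r4:65533, $r5:0}

$r0=0 $r1=15 $r2=2 $r3=5 $r4=65533 $r5=0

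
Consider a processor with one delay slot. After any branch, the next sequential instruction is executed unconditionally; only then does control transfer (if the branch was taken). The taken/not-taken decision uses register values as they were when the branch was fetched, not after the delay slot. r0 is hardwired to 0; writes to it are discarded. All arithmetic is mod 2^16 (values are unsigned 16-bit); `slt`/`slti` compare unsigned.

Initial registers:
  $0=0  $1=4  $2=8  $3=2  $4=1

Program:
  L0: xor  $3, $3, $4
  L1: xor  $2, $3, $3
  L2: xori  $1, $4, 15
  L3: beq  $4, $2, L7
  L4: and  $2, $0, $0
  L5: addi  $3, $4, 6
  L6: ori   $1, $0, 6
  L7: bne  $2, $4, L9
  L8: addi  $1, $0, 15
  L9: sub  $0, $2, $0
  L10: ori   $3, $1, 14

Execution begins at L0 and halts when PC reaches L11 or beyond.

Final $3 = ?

15

PC=0  xor  $3, $3, $4        | $0=0 $1=4 $2=8 $3=3 $4=1
PC=1  xor  $2, $3, $3        | $0=0 $1=4 $2=0 $3=3 $4=1
PC=2  xori  $1, $4, 15       | $0=0 $1=14 $2=0 $3=3 $4=1
PC=3  beq  $4, $2, L7        | $0=0 $1=14 $2=0 $3=3 $4=1  [not taken]
PC=4  and  $2, $0, $0        | $0=0 $1=14 $2=0 $3=3 $4=1
PC=5  addi  $3, $4, 6        | $0=0 $1=14 $2=0 $3=7 $4=1
PC=6  ori   $1, $0, 6        | $0=0 $1=6 $2=0 $3=7 $4=1
PC=7  bne  $2, $4, L9        | $0=0 $1=6 $2=0 $3=7 $4=1  [TAKEN]
PC=8  addi  $1, $0, 15       | $0=0 $1=15 $2=0 $3=7 $4=1
PC=9  sub  $0, $2, $0        | $0=0 $1=15 $2=0 $3=7 $4=1
PC=10 ori   $3, $1, 14       | $0=0 $1=15 $2=0 $3=15 $4=1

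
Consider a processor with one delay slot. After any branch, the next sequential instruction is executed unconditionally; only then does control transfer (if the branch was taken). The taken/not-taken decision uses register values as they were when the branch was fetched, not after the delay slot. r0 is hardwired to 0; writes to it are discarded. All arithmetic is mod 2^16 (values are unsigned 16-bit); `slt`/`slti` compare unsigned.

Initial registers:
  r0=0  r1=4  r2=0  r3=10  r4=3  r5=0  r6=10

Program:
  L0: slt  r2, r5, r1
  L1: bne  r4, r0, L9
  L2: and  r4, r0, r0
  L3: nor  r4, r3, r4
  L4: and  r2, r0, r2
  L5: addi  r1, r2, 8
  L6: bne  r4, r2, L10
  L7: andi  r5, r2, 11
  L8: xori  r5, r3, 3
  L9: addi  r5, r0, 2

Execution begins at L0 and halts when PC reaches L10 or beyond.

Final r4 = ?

0

PC=0  slt  r2, r5, r1        | r0=0 r1=4 r2=1 r3=10 r4=3 r5=0 r6=10
PC=1  bne  r4, r0, L9        | r0=0 r1=4 r2=1 r3=10 r4=3 r5=0 r6=10  [TAKEN]
PC=2  and  r4, r0, r0        | r0=0 r1=4 r2=1 r3=10 r4=0 r5=0 r6=10
PC=9  addi  r5, r0, 2        | r0=0 r1=4 r2=1 r3=10 r4=0 r5=2 r6=10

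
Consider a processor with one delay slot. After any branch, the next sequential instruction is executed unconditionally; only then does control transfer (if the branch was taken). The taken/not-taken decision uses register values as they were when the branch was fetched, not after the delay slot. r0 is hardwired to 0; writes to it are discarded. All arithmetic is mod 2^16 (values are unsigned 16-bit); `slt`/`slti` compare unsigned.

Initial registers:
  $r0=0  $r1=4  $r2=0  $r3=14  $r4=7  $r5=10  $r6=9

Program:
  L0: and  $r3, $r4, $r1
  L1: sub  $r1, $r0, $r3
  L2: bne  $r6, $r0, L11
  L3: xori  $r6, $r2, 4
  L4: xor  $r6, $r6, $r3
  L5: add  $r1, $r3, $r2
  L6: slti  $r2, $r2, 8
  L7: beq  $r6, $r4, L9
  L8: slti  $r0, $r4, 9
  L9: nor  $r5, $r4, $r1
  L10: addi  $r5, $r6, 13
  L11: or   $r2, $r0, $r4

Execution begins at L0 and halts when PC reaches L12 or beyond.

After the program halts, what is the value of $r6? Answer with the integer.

  step pc=0: and  $r3, $r4, $r1  regs=(0,4,0,4,7,10,9)
  step pc=1: sub  $r1, $r0, $r3  regs=(0,65532,0,4,7,10,9)
  step pc=2: bne  $r6, $r0, L11  cond=T  regs=(0,65532,0,4,7,10,9)
  step pc=3: xori  $r6, $r2, 4  regs=(0,65532,0,4,7,10,4)
  step pc=11: or   $r2, $r0, $r4  regs=(0,65532,7,4,7,10,4)

4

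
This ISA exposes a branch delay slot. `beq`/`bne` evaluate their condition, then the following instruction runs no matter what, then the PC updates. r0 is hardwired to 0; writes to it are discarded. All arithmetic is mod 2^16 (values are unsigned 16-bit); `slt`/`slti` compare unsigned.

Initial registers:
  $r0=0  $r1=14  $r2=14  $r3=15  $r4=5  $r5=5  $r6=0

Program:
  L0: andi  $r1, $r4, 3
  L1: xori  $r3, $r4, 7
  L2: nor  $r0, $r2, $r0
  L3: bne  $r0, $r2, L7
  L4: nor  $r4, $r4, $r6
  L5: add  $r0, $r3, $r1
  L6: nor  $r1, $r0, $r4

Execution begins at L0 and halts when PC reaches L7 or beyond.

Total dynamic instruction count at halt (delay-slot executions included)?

5

[0] andi  $r1, $r4, 3  →  {$r0:0, $r1:1, $r2:14, $r3:15, $r4:5, $r5:5, $r6:0}
[1] xori  $r3, $r4, 7  →  {$r0:0, $r1:1, $r2:14, $r3:2, $r4:5, $r5:5, $r6:0}
[2] nor  $r0, $r2, $r0  →  {$r0:0, $r1:1, $r2:14, $r3:2, $r4:5, $r5:5, $r6:0}
[3] bne  $r0, $r2, L7  →  {$r0:0, $r1:1, $r2:14, $r3:2, $r4:5, $r5:5, $r6:0}  ⟨branch taken⟩
[4] nor  $r4, $r4, $r6  →  {$r0:0, $r1:1, $r2:14, $r3:2, $r4:65530, $r5:5, $r6:0}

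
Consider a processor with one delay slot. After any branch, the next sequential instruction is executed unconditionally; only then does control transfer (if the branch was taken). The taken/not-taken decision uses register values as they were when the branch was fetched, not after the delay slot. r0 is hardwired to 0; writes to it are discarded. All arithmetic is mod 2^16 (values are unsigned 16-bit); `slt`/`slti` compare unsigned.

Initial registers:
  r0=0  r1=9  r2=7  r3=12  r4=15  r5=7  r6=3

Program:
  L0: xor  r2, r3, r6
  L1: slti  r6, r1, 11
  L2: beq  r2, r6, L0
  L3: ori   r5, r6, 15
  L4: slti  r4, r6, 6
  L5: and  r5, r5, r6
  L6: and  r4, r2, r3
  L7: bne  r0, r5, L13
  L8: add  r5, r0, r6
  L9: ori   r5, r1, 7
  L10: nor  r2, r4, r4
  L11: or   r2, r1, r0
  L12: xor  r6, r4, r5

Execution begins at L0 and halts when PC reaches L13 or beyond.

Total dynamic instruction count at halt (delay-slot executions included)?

#0 xor  r2, r3, r6 ; 0/9/15/12/15/7/3
#1 slti  r6, r1, 11 ; 0/9/15/12/15/7/1
#2 beq  r2, r6, L0 ; 0/9/15/12/15/7/1 ; →fallthru
#3 ori   r5, r6, 15 ; 0/9/15/12/15/15/1
#4 slti  r4, r6, 6 ; 0/9/15/12/1/15/1
#5 and  r5, r5, r6 ; 0/9/15/12/1/1/1
#6 and  r4, r2, r3 ; 0/9/15/12/12/1/1
#7 bne  r0, r5, L13 ; 0/9/15/12/12/1/1 ; →target
#8 add  r5, r0, r6 ; 0/9/15/12/12/1/1

9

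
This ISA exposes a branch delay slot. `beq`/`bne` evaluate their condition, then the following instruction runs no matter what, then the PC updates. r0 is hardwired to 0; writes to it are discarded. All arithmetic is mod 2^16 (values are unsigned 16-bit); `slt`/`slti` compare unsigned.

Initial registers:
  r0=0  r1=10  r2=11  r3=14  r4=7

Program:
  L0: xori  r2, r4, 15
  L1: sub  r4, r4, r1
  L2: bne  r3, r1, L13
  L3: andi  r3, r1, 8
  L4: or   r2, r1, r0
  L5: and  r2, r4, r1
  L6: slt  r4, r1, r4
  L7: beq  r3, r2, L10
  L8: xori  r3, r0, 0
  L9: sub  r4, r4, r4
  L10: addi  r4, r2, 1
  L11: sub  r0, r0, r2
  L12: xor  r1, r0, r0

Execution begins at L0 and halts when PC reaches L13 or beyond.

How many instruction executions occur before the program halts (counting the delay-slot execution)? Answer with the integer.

4

[0] xori  r2, r4, 15  →  {r0:0, r1:10, r2:8, r3:14, r4:7}
[1] sub  r4, r4, r1  →  {r0:0, r1:10, r2:8, r3:14, r4:65533}
[2] bne  r3, r1, L13  →  {r0:0, r1:10, r2:8, r3:14, r4:65533}  ⟨branch taken⟩
[3] andi  r3, r1, 8  →  {r0:0, r1:10, r2:8, r3:8, r4:65533}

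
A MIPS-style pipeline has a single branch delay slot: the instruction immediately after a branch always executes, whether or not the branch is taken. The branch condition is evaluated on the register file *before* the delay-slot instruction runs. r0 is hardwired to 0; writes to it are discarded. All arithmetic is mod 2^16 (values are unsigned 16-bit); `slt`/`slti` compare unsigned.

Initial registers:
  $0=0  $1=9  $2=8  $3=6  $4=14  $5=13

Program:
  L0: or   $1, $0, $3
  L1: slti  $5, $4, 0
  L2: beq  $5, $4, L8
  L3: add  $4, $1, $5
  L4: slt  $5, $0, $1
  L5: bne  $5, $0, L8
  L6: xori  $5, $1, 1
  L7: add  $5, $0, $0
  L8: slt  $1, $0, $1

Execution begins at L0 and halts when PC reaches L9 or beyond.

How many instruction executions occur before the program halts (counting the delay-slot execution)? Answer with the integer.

8

#0 or   $1, $0, $3 ; 0/6/8/6/14/13
#1 slti  $5, $4, 0 ; 0/6/8/6/14/0
#2 beq  $5, $4, L8 ; 0/6/8/6/14/0 ; →fallthru
#3 add  $4, $1, $5 ; 0/6/8/6/6/0
#4 slt  $5, $0, $1 ; 0/6/8/6/6/1
#5 bne  $5, $0, L8 ; 0/6/8/6/6/1 ; →target
#6 xori  $5, $1, 1 ; 0/6/8/6/6/7
#8 slt  $1, $0, $1 ; 0/1/8/6/6/7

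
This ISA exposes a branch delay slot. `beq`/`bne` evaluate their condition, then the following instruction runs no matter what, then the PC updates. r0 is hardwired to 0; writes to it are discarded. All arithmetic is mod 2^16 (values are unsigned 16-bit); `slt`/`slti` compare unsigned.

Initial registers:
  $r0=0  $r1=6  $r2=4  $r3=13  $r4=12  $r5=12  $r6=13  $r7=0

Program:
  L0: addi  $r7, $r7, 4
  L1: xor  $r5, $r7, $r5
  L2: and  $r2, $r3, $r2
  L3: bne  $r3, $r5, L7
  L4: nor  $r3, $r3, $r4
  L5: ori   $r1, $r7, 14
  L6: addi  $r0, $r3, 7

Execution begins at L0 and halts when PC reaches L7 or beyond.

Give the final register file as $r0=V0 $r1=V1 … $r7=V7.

[0] addi  $r7, $r7, 4  →  {$r0:0, $r1:6, $r2:4, $r3:13, $r4:12, $r5:12, $r6:13, $r7:4}
[1] xor  $r5, $r7, $r5  →  {$r0:0, $r1:6, $r2:4, $r3:13, $r4:12, $r5:8, $r6:13, $r7:4}
[2] and  $r2, $r3, $r2  →  {$r0:0, $r1:6, $r2:4, $r3:13, $r4:12, $r5:8, $r6:13, $r7:4}
[3] bne  $r3, $r5, L7  →  {$r0:0, $r1:6, $r2:4, $r3:13, $r4:12, $r5:8, $r6:13, $r7:4}  ⟨branch taken⟩
[4] nor  $r3, $r3, $r4  →  {$r0:0, $r1:6, $r2:4, $r3:65522, $r4:12, $r5:8, $r6:13, $r7:4}

$r0=0 $r1=6 $r2=4 $r3=65522 $r4=12 $r5=8 $r6=13 $r7=4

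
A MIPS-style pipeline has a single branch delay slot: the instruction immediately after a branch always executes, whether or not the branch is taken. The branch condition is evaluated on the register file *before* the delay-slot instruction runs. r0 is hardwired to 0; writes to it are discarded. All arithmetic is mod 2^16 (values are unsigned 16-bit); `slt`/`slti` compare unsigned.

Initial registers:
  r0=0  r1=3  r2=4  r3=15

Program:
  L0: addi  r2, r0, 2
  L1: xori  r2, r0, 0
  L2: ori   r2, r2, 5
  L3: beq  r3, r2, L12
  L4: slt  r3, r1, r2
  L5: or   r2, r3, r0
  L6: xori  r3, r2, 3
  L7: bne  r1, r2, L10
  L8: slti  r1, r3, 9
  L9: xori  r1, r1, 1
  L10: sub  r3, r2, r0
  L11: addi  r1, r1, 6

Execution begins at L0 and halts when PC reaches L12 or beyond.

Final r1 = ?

7

#0 addi  r2, r0, 2 ; 0/3/2/15
#1 xori  r2, r0, 0 ; 0/3/0/15
#2 ori   r2, r2, 5 ; 0/3/5/15
#3 beq  r3, r2, L12 ; 0/3/5/15 ; →fallthru
#4 slt  r3, r1, r2 ; 0/3/5/1
#5 or   r2, r3, r0 ; 0/3/1/1
#6 xori  r3, r2, 3 ; 0/3/1/2
#7 bne  r1, r2, L10 ; 0/3/1/2 ; →target
#8 slti  r1, r3, 9 ; 0/1/1/2
#10 sub  r3, r2, r0 ; 0/1/1/1
#11 addi  r1, r1, 6 ; 0/7/1/1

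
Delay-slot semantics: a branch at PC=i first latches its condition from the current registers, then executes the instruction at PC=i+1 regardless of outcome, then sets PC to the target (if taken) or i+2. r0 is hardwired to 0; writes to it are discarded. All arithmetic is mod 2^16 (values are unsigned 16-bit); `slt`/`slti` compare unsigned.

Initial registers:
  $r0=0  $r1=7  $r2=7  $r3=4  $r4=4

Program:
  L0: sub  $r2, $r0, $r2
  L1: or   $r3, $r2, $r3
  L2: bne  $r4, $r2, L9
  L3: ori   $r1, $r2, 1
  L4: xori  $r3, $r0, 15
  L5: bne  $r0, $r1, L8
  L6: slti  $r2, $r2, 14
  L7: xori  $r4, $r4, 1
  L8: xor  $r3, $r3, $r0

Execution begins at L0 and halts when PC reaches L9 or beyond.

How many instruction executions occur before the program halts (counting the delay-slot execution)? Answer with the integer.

PC=0  sub  $r2, $r0, $r2     | $r0=0 $r1=7 $r2=65529 $r3=4 $r4=4
PC=1  or   $r3, $r2, $r3     | $r0=0 $r1=7 $r2=65529 $r3=65533 $r4=4
PC=2  bne  $r4, $r2, L9      | $r0=0 $r1=7 $r2=65529 $r3=65533 $r4=4  [TAKEN]
PC=3  ori   $r1, $r2, 1      | $r0=0 $r1=65529 $r2=65529 $r3=65533 $r4=4

4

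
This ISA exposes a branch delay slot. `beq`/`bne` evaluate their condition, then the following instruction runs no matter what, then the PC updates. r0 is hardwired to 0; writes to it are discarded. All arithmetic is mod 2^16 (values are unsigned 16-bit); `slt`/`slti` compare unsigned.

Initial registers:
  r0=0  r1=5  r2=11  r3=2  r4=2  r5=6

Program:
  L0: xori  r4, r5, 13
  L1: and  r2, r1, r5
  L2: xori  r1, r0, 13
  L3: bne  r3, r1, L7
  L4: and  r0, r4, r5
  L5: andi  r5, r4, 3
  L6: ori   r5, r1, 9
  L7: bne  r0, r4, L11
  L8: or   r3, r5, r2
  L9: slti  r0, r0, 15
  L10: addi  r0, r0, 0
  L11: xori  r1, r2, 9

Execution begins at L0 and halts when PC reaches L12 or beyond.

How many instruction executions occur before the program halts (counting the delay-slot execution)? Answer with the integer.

8

#0 xori  r4, r5, 13 ; 0/5/11/2/11/6
#1 and  r2, r1, r5 ; 0/5/4/2/11/6
#2 xori  r1, r0, 13 ; 0/13/4/2/11/6
#3 bne  r3, r1, L7 ; 0/13/4/2/11/6 ; →target
#4 and  r0, r4, r5 ; 0/13/4/2/11/6
#7 bne  r0, r4, L11 ; 0/13/4/2/11/6 ; →target
#8 or   r3, r5, r2 ; 0/13/4/6/11/6
#11 xori  r1, r2, 9 ; 0/13/4/6/11/6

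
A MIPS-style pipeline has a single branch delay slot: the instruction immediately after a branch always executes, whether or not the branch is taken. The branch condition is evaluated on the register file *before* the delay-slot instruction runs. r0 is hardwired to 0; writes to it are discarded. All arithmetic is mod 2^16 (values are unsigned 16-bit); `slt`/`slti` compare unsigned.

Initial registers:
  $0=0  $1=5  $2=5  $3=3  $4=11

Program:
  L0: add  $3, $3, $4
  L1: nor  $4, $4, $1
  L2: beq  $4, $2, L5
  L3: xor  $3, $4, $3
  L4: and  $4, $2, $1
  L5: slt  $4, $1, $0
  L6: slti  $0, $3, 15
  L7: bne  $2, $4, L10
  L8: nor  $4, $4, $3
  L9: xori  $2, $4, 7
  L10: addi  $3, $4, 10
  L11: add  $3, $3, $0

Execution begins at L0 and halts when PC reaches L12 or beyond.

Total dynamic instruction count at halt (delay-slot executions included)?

  step pc=0: add  $3, $3, $4  regs=(0,5,5,14,11)
  step pc=1: nor  $4, $4, $1  regs=(0,5,5,14,65520)
  step pc=2: beq  $4, $2, L5  cond=F  regs=(0,5,5,14,65520)
  step pc=3: xor  $3, $4, $3  regs=(0,5,5,65534,65520)
  step pc=4: and  $4, $2, $1  regs=(0,5,5,65534,5)
  step pc=5: slt  $4, $1, $0  regs=(0,5,5,65534,0)
  step pc=6: slti  $0, $3, 15  regs=(0,5,5,65534,0)
  step pc=7: bne  $2, $4, L10  cond=T  regs=(0,5,5,65534,0)
  step pc=8: nor  $4, $4, $3  regs=(0,5,5,65534,1)
  step pc=10: addi  $3, $4, 10  regs=(0,5,5,11,1)
  step pc=11: add  $3, $3, $0  regs=(0,5,5,11,1)

11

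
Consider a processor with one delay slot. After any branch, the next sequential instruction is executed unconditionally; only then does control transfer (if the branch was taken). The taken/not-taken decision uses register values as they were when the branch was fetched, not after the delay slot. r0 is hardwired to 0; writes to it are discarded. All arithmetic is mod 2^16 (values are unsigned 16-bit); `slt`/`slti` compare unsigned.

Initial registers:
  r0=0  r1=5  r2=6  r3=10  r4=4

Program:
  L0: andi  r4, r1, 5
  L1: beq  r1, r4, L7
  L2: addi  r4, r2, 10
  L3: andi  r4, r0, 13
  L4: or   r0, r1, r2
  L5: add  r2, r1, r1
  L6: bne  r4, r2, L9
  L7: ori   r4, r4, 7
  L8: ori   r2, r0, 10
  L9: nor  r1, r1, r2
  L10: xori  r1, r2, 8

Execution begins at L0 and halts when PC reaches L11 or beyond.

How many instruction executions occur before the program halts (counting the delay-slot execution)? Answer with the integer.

7

  step pc=0: andi  r4, r1, 5  regs=(0,5,6,10,5)
  step pc=1: beq  r1, r4, L7  cond=T  regs=(0,5,6,10,5)
  step pc=2: addi  r4, r2, 10  regs=(0,5,6,10,16)
  step pc=7: ori   r4, r4, 7  regs=(0,5,6,10,23)
  step pc=8: ori   r2, r0, 10  regs=(0,5,10,10,23)
  step pc=9: nor  r1, r1, r2  regs=(0,65520,10,10,23)
  step pc=10: xori  r1, r2, 8  regs=(0,2,10,10,23)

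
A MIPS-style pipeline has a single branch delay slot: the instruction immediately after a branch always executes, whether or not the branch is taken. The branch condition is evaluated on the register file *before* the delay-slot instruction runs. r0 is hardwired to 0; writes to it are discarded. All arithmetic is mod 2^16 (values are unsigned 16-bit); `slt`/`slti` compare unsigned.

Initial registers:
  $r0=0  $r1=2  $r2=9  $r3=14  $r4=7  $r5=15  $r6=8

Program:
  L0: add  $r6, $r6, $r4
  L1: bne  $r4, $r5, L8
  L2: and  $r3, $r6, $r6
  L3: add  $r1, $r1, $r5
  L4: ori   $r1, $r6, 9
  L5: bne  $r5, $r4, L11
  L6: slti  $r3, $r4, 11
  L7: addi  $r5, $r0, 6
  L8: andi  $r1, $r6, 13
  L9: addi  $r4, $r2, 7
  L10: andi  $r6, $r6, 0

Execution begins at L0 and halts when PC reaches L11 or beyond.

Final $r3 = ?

15

#0 add  $r6, $r6, $r4 ; 0/2/9/14/7/15/15
#1 bne  $r4, $r5, L8 ; 0/2/9/14/7/15/15 ; →target
#2 and  $r3, $r6, $r6 ; 0/2/9/15/7/15/15
#8 andi  $r1, $r6, 13 ; 0/13/9/15/7/15/15
#9 addi  $r4, $r2, 7 ; 0/13/9/15/16/15/15
#10 andi  $r6, $r6, 0 ; 0/13/9/15/16/15/0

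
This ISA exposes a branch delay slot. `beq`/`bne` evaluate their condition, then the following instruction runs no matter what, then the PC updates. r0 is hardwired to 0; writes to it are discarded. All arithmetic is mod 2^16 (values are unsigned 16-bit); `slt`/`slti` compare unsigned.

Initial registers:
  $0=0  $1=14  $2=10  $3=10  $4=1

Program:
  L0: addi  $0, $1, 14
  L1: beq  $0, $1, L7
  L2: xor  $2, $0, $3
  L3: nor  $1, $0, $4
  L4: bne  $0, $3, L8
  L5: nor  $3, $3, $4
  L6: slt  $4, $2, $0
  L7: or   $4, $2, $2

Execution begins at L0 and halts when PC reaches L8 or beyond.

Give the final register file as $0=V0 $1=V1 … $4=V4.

PC=0  addi  $0, $1, 14       | $0=0 $1=14 $2=10 $3=10 $4=1
PC=1  beq  $0, $1, L7        | $0=0 $1=14 $2=10 $3=10 $4=1  [not taken]
PC=2  xor  $2, $0, $3        | $0=0 $1=14 $2=10 $3=10 $4=1
PC=3  nor  $1, $0, $4        | $0=0 $1=65534 $2=10 $3=10 $4=1
PC=4  bne  $0, $3, L8        | $0=0 $1=65534 $2=10 $3=10 $4=1  [TAKEN]
PC=5  nor  $3, $3, $4        | $0=0 $1=65534 $2=10 $3=65524 $4=1

$0=0 $1=65534 $2=10 $3=65524 $4=1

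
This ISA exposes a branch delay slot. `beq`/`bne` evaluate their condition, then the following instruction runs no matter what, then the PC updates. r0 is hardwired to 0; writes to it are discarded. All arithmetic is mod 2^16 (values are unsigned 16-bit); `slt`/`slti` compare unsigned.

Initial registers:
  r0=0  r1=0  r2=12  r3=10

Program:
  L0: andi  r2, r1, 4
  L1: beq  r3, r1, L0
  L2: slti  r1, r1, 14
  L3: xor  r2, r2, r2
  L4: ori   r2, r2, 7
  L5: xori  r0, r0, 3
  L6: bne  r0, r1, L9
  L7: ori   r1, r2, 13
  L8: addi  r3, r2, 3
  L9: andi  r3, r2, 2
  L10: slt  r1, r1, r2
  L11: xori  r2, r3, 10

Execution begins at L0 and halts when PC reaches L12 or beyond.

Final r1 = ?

0

  step pc=0: andi  r2, r1, 4  regs=(0,0,0,10)
  step pc=1: beq  r3, r1, L0  cond=F  regs=(0,0,0,10)
  step pc=2: slti  r1, r1, 14  regs=(0,1,0,10)
  step pc=3: xor  r2, r2, r2  regs=(0,1,0,10)
  step pc=4: ori   r2, r2, 7  regs=(0,1,7,10)
  step pc=5: xori  r0, r0, 3  regs=(0,1,7,10)
  step pc=6: bne  r0, r1, L9  cond=T  regs=(0,1,7,10)
  step pc=7: ori   r1, r2, 13  regs=(0,15,7,10)
  step pc=9: andi  r3, r2, 2  regs=(0,15,7,2)
  step pc=10: slt  r1, r1, r2  regs=(0,0,7,2)
  step pc=11: xori  r2, r3, 10  regs=(0,0,8,2)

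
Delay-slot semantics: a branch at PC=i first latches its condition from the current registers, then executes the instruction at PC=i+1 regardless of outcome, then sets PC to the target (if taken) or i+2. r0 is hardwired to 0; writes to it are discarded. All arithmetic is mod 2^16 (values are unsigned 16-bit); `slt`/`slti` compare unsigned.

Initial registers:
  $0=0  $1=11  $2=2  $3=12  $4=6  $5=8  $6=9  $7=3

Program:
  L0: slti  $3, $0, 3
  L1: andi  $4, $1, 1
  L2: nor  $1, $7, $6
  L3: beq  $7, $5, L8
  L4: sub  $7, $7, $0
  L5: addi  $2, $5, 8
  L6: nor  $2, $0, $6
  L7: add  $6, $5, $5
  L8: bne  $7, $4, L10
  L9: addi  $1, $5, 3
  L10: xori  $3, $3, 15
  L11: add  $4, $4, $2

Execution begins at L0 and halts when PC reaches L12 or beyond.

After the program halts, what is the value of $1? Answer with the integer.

#0 slti  $3, $0, 3 ; 0/11/2/1/6/8/9/3
#1 andi  $4, $1, 1 ; 0/11/2/1/1/8/9/3
#2 nor  $1, $7, $6 ; 0/65524/2/1/1/8/9/3
#3 beq  $7, $5, L8 ; 0/65524/2/1/1/8/9/3 ; →fallthru
#4 sub  $7, $7, $0 ; 0/65524/2/1/1/8/9/3
#5 addi  $2, $5, 8 ; 0/65524/16/1/1/8/9/3
#6 nor  $2, $0, $6 ; 0/65524/65526/1/1/8/9/3
#7 add  $6, $5, $5 ; 0/65524/65526/1/1/8/16/3
#8 bne  $7, $4, L10 ; 0/65524/65526/1/1/8/16/3 ; →target
#9 addi  $1, $5, 3 ; 0/11/65526/1/1/8/16/3
#10 xori  $3, $3, 15 ; 0/11/65526/14/1/8/16/3
#11 add  $4, $4, $2 ; 0/11/65526/14/65527/8/16/3

11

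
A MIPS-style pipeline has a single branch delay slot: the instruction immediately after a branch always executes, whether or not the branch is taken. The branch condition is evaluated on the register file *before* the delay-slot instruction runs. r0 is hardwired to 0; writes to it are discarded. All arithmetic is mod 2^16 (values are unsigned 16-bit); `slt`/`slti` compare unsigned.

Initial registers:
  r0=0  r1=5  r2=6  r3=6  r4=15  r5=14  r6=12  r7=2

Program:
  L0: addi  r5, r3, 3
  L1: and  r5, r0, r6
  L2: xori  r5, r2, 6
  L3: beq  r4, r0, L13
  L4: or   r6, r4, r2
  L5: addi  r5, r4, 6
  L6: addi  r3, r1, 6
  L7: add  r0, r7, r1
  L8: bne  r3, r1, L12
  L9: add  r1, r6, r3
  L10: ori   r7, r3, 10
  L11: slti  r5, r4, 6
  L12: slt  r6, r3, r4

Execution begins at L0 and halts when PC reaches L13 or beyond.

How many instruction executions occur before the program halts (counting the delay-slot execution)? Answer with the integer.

[0] addi  r5, r3, 3  →  {r0:0, r1:5, r2:6, r3:6, r4:15, r5:9, r6:12, r7:2}
[1] and  r5, r0, r6  →  {r0:0, r1:5, r2:6, r3:6, r4:15, r5:0, r6:12, r7:2}
[2] xori  r5, r2, 6  →  {r0:0, r1:5, r2:6, r3:6, r4:15, r5:0, r6:12, r7:2}
[3] beq  r4, r0, L13  →  {r0:0, r1:5, r2:6, r3:6, r4:15, r5:0, r6:12, r7:2}  ⟨branch fallthrough⟩
[4] or   r6, r4, r2  →  {r0:0, r1:5, r2:6, r3:6, r4:15, r5:0, r6:15, r7:2}
[5] addi  r5, r4, 6  →  {r0:0, r1:5, r2:6, r3:6, r4:15, r5:21, r6:15, r7:2}
[6] addi  r3, r1, 6  →  {r0:0, r1:5, r2:6, r3:11, r4:15, r5:21, r6:15, r7:2}
[7] add  r0, r7, r1  →  {r0:0, r1:5, r2:6, r3:11, r4:15, r5:21, r6:15, r7:2}
[8] bne  r3, r1, L12  →  {r0:0, r1:5, r2:6, r3:11, r4:15, r5:21, r6:15, r7:2}  ⟨branch taken⟩
[9] add  r1, r6, r3  →  {r0:0, r1:26, r2:6, r3:11, r4:15, r5:21, r6:15, r7:2}
[12] slt  r6, r3, r4  →  {r0:0, r1:26, r2:6, r3:11, r4:15, r5:21, r6:1, r7:2}

11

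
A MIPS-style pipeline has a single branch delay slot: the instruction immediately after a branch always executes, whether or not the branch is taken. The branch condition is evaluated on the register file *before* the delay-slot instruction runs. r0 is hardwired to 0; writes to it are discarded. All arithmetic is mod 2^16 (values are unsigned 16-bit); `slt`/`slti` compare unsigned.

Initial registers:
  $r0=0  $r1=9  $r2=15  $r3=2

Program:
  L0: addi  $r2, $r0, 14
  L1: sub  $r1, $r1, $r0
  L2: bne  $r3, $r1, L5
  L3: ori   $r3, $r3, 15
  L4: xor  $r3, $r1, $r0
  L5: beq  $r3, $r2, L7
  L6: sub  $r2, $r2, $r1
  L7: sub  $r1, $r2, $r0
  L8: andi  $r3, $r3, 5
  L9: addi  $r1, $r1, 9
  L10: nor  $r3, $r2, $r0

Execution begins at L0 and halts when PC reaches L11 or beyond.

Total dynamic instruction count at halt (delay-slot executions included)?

10

#0 addi  $r2, $r0, 14 ; 0/9/14/2
#1 sub  $r1, $r1, $r0 ; 0/9/14/2
#2 bne  $r3, $r1, L5 ; 0/9/14/2 ; →target
#3 ori   $r3, $r3, 15 ; 0/9/14/15
#5 beq  $r3, $r2, L7 ; 0/9/14/15 ; →fallthru
#6 sub  $r2, $r2, $r1 ; 0/9/5/15
#7 sub  $r1, $r2, $r0 ; 0/5/5/15
#8 andi  $r3, $r3, 5 ; 0/5/5/5
#9 addi  $r1, $r1, 9 ; 0/14/5/5
#10 nor  $r3, $r2, $r0 ; 0/14/5/65530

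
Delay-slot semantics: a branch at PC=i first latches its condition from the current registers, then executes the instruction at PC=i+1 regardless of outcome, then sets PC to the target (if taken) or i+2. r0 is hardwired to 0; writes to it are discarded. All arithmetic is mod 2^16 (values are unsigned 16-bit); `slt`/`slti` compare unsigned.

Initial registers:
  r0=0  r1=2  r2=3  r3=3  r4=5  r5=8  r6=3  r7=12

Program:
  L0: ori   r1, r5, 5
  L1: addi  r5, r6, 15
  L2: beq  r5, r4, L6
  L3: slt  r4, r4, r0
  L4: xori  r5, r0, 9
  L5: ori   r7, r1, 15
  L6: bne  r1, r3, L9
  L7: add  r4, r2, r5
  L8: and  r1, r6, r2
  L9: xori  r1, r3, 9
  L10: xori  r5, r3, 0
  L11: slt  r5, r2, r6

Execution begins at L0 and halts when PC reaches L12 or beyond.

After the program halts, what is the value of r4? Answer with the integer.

12

[0] ori   r1, r5, 5  →  {r0:0, r1:13, r2:3, r3:3, r4:5, r5:8, r6:3, r7:12}
[1] addi  r5, r6, 15  →  {r0:0, r1:13, r2:3, r3:3, r4:5, r5:18, r6:3, r7:12}
[2] beq  r5, r4, L6  →  {r0:0, r1:13, r2:3, r3:3, r4:5, r5:18, r6:3, r7:12}  ⟨branch fallthrough⟩
[3] slt  r4, r4, r0  →  {r0:0, r1:13, r2:3, r3:3, r4:0, r5:18, r6:3, r7:12}
[4] xori  r5, r0, 9  →  {r0:0, r1:13, r2:3, r3:3, r4:0, r5:9, r6:3, r7:12}
[5] ori   r7, r1, 15  →  {r0:0, r1:13, r2:3, r3:3, r4:0, r5:9, r6:3, r7:15}
[6] bne  r1, r3, L9  →  {r0:0, r1:13, r2:3, r3:3, r4:0, r5:9, r6:3, r7:15}  ⟨branch taken⟩
[7] add  r4, r2, r5  →  {r0:0, r1:13, r2:3, r3:3, r4:12, r5:9, r6:3, r7:15}
[9] xori  r1, r3, 9  →  {r0:0, r1:10, r2:3, r3:3, r4:12, r5:9, r6:3, r7:15}
[10] xori  r5, r3, 0  →  {r0:0, r1:10, r2:3, r3:3, r4:12, r5:3, r6:3, r7:15}
[11] slt  r5, r2, r6  →  {r0:0, r1:10, r2:3, r3:3, r4:12, r5:0, r6:3, r7:15}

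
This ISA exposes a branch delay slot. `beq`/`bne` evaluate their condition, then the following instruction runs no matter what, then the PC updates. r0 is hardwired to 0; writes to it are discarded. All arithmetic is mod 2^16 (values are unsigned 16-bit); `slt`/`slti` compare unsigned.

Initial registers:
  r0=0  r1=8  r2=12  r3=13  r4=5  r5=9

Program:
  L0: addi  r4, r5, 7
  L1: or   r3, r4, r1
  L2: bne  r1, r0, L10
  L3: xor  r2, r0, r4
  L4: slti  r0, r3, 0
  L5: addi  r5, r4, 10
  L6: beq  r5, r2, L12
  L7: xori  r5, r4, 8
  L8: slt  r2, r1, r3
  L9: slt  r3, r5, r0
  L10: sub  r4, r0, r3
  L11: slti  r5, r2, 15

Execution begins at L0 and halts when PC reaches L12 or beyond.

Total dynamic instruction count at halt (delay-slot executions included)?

[0] addi  r4, r5, 7  →  {r0:0, r1:8, r2:12, r3:13, r4:16, r5:9}
[1] or   r3, r4, r1  →  {r0:0, r1:8, r2:12, r3:24, r4:16, r5:9}
[2] bne  r1, r0, L10  →  {r0:0, r1:8, r2:12, r3:24, r4:16, r5:9}  ⟨branch taken⟩
[3] xor  r2, r0, r4  →  {r0:0, r1:8, r2:16, r3:24, r4:16, r5:9}
[10] sub  r4, r0, r3  →  {r0:0, r1:8, r2:16, r3:24, r4:65512, r5:9}
[11] slti  r5, r2, 15  →  {r0:0, r1:8, r2:16, r3:24, r4:65512, r5:0}

6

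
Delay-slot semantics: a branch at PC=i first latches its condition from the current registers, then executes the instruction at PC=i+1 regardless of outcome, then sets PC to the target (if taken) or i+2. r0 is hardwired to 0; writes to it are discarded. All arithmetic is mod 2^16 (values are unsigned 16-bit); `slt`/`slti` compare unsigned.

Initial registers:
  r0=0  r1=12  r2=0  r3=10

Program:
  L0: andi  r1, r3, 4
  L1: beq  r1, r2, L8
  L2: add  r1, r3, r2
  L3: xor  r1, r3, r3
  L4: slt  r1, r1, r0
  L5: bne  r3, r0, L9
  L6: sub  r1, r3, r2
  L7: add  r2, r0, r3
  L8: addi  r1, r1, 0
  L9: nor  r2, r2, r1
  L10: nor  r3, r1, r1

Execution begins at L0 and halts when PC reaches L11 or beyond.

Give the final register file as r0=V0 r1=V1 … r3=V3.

r0=0 r1=10 r2=65525 r3=65525

PC=0  andi  r1, r3, 4        | r0=0 r1=0 r2=0 r3=10
PC=1  beq  r1, r2, L8        | r0=0 r1=0 r2=0 r3=10  [TAKEN]
PC=2  add  r1, r3, r2        | r0=0 r1=10 r2=0 r3=10
PC=8  addi  r1, r1, 0        | r0=0 r1=10 r2=0 r3=10
PC=9  nor  r2, r2, r1        | r0=0 r1=10 r2=65525 r3=10
PC=10 nor  r3, r1, r1        | r0=0 r1=10 r2=65525 r3=65525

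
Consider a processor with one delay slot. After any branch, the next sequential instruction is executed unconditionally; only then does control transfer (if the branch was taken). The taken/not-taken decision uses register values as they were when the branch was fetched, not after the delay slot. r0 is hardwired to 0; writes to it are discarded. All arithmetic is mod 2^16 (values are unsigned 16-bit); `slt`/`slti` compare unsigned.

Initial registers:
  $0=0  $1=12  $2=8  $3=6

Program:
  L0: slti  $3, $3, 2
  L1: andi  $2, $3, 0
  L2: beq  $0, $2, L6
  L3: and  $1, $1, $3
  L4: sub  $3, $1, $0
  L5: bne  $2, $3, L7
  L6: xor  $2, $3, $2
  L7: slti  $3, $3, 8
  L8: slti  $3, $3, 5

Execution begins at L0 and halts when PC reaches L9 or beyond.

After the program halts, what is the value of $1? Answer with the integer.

#0 slti  $3, $3, 2 ; 0/12/8/0
#1 andi  $2, $3, 0 ; 0/12/0/0
#2 beq  $0, $2, L6 ; 0/12/0/0 ; →target
#3 and  $1, $1, $3 ; 0/0/0/0
#6 xor  $2, $3, $2 ; 0/0/0/0
#7 slti  $3, $3, 8 ; 0/0/0/1
#8 slti  $3, $3, 5 ; 0/0/0/1

0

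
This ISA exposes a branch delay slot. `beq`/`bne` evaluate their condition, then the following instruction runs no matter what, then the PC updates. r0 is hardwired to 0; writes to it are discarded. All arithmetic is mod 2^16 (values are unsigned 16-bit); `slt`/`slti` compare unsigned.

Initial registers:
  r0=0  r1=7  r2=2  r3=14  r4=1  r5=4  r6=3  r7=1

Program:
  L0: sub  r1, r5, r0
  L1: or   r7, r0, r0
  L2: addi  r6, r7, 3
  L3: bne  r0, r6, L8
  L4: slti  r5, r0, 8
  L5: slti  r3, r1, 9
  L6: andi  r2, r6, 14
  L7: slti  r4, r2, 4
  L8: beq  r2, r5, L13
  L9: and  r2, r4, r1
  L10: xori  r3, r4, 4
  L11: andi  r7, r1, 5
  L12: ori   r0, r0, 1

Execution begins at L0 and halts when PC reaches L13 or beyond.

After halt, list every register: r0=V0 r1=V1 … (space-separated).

r0=0 r1=4 r2=0 r3=5 r4=1 r5=1 r6=3 r7=4

#0 sub  r1, r5, r0 ; 0/4/2/14/1/4/3/1
#1 or   r7, r0, r0 ; 0/4/2/14/1/4/3/0
#2 addi  r6, r7, 3 ; 0/4/2/14/1/4/3/0
#3 bne  r0, r6, L8 ; 0/4/2/14/1/4/3/0 ; →target
#4 slti  r5, r0, 8 ; 0/4/2/14/1/1/3/0
#8 beq  r2, r5, L13 ; 0/4/2/14/1/1/3/0 ; →fallthru
#9 and  r2, r4, r1 ; 0/4/0/14/1/1/3/0
#10 xori  r3, r4, 4 ; 0/4/0/5/1/1/3/0
#11 andi  r7, r1, 5 ; 0/4/0/5/1/1/3/4
#12 ori   r0, r0, 1 ; 0/4/0/5/1/1/3/4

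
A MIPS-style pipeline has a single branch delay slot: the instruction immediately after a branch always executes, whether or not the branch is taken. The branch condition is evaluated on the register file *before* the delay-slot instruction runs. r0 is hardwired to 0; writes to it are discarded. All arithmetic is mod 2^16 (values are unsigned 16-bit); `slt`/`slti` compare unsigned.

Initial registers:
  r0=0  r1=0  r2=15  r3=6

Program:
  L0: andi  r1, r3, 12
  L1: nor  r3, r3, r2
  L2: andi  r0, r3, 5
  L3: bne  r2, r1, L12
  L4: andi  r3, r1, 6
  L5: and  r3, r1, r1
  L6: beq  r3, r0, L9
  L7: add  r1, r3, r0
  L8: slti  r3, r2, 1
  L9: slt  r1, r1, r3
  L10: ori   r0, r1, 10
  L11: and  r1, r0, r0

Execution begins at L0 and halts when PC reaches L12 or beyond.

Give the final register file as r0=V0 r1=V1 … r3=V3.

  step pc=0: andi  r1, r3, 12  regs=(0,4,15,6)
  step pc=1: nor  r3, r3, r2  regs=(0,4,15,65520)
  step pc=2: andi  r0, r3, 5  regs=(0,4,15,65520)
  step pc=3: bne  r2, r1, L12  cond=T  regs=(0,4,15,65520)
  step pc=4: andi  r3, r1, 6  regs=(0,4,15,4)

r0=0 r1=4 r2=15 r3=4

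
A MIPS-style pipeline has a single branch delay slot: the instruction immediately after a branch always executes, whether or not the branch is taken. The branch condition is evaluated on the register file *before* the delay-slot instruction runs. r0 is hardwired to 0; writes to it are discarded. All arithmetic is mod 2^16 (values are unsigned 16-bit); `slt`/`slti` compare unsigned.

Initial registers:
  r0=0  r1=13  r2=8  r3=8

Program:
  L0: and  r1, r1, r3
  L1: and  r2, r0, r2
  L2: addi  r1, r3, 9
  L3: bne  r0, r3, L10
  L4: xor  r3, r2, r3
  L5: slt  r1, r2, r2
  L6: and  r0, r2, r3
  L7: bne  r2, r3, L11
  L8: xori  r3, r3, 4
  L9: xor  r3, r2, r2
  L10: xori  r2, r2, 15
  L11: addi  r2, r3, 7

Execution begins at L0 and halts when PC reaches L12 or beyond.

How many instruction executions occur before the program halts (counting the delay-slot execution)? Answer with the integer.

[0] and  r1, r1, r3  →  {r0:0, r1:8, r2:8, r3:8}
[1] and  r2, r0, r2  →  {r0:0, r1:8, r2:0, r3:8}
[2] addi  r1, r3, 9  →  {r0:0, r1:17, r2:0, r3:8}
[3] bne  r0, r3, L10  →  {r0:0, r1:17, r2:0, r3:8}  ⟨branch taken⟩
[4] xor  r3, r2, r3  →  {r0:0, r1:17, r2:0, r3:8}
[10] xori  r2, r2, 15  →  {r0:0, r1:17, r2:15, r3:8}
[11] addi  r2, r3, 7  →  {r0:0, r1:17, r2:15, r3:8}

7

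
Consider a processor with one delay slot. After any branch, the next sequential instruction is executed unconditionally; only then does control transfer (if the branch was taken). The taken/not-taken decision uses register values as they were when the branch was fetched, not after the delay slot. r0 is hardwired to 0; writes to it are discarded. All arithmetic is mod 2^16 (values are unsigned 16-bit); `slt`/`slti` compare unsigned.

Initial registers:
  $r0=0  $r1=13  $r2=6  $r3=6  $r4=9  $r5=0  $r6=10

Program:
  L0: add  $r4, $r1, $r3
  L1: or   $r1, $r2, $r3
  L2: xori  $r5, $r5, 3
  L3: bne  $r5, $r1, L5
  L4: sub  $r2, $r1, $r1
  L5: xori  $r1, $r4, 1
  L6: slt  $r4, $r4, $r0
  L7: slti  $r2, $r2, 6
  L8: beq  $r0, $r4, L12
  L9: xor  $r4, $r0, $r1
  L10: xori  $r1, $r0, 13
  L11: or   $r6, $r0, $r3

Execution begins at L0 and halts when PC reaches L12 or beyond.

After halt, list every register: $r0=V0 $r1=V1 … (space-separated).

[0] add  $r4, $r1, $r3  →  {$r0:0, $r1:13, $r2:6, $r3:6, $r4:19, $r5:0, $r6:10}
[1] or   $r1, $r2, $r3  →  {$r0:0, $r1:6, $r2:6, $r3:6, $r4:19, $r5:0, $r6:10}
[2] xori  $r5, $r5, 3  →  {$r0:0, $r1:6, $r2:6, $r3:6, $r4:19, $r5:3, $r6:10}
[3] bne  $r5, $r1, L5  →  {$r0:0, $r1:6, $r2:6, $r3:6, $r4:19, $r5:3, $r6:10}  ⟨branch taken⟩
[4] sub  $r2, $r1, $r1  →  {$r0:0, $r1:6, $r2:0, $r3:6, $r4:19, $r5:3, $r6:10}
[5] xori  $r1, $r4, 1  →  {$r0:0, $r1:18, $r2:0, $r3:6, $r4:19, $r5:3, $r6:10}
[6] slt  $r4, $r4, $r0  →  {$r0:0, $r1:18, $r2:0, $r3:6, $r4:0, $r5:3, $r6:10}
[7] slti  $r2, $r2, 6  →  {$r0:0, $r1:18, $r2:1, $r3:6, $r4:0, $r5:3, $r6:10}
[8] beq  $r0, $r4, L12  →  {$r0:0, $r1:18, $r2:1, $r3:6, $r4:0, $r5:3, $r6:10}  ⟨branch taken⟩
[9] xor  $r4, $r0, $r1  →  {$r0:0, $r1:18, $r2:1, $r3:6, $r4:18, $r5:3, $r6:10}

$r0=0 $r1=18 $r2=1 $r3=6 $r4=18 $r5=3 $r6=10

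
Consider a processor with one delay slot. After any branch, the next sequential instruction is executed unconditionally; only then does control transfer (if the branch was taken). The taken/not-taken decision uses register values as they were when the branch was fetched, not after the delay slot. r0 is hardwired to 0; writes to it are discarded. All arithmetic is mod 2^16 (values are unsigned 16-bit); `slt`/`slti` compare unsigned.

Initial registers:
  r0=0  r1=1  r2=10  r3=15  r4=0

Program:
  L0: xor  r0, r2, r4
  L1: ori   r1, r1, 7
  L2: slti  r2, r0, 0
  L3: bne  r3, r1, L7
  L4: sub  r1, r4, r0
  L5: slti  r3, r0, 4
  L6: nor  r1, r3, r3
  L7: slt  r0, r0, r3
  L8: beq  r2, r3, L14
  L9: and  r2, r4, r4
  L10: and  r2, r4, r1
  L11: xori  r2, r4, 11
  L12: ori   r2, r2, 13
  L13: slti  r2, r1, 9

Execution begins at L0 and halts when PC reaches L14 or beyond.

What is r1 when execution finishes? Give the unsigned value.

PC=0  xor  r0, r2, r4        | r0=0 r1=1 r2=10 r3=15 r4=0
PC=1  ori   r1, r1, 7        | r0=0 r1=7 r2=10 r3=15 r4=0
PC=2  slti  r2, r0, 0        | r0=0 r1=7 r2=0 r3=15 r4=0
PC=3  bne  r3, r1, L7        | r0=0 r1=7 r2=0 r3=15 r4=0  [TAKEN]
PC=4  sub  r1, r4, r0        | r0=0 r1=0 r2=0 r3=15 r4=0
PC=7  slt  r0, r0, r3        | r0=0 r1=0 r2=0 r3=15 r4=0
PC=8  beq  r2, r3, L14       | r0=0 r1=0 r2=0 r3=15 r4=0  [not taken]
PC=9  and  r2, r4, r4        | r0=0 r1=0 r2=0 r3=15 r4=0
PC=10 and  r2, r4, r1        | r0=0 r1=0 r2=0 r3=15 r4=0
PC=11 xori  r2, r4, 11       | r0=0 r1=0 r2=11 r3=15 r4=0
PC=12 ori   r2, r2, 13       | r0=0 r1=0 r2=15 r3=15 r4=0
PC=13 slti  r2, r1, 9        | r0=0 r1=0 r2=1 r3=15 r4=0

0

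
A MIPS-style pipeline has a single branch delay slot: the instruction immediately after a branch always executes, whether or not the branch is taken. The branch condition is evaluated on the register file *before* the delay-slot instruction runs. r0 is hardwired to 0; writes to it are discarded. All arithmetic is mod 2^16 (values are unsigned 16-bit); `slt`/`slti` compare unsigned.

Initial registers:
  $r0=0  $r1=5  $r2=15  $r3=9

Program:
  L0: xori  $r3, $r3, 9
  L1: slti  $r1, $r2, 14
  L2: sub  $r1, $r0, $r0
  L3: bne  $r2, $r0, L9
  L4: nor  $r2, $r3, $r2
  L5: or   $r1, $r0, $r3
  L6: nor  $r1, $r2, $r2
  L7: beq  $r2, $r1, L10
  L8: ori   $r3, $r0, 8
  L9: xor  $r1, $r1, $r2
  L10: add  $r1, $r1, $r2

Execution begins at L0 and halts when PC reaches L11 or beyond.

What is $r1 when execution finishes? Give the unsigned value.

PC=0  xori  $r3, $r3, 9      | $r0=0 $r1=5 $r2=15 $r3=0
PC=1  slti  $r1, $r2, 14     | $r0=0 $r1=0 $r2=15 $r3=0
PC=2  sub  $r1, $r0, $r0     | $r0=0 $r1=0 $r2=15 $r3=0
PC=3  bne  $r2, $r0, L9      | $r0=0 $r1=0 $r2=15 $r3=0  [TAKEN]
PC=4  nor  $r2, $r3, $r2     | $r0=0 $r1=0 $r2=65520 $r3=0
PC=9  xor  $r1, $r1, $r2     | $r0=0 $r1=65520 $r2=65520 $r3=0
PC=10 add  $r1, $r1, $r2     | $r0=0 $r1=65504 $r2=65520 $r3=0

65504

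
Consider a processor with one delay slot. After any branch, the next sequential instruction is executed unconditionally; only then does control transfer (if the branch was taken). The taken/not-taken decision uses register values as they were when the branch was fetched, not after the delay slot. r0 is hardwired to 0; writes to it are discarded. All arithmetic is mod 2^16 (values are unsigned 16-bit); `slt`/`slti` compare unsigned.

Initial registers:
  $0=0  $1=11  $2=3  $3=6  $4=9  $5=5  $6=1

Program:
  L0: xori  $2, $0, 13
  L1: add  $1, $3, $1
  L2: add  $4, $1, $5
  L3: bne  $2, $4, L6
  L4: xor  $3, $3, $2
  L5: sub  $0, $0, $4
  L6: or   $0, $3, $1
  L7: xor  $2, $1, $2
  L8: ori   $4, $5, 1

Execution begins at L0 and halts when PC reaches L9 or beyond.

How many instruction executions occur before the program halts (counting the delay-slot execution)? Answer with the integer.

8

#0 xori  $2, $0, 13 ; 0/11/13/6/9/5/1
#1 add  $1, $3, $1 ; 0/17/13/6/9/5/1
#2 add  $4, $1, $5 ; 0/17/13/6/22/5/1
#3 bne  $2, $4, L6 ; 0/17/13/6/22/5/1 ; →target
#4 xor  $3, $3, $2 ; 0/17/13/11/22/5/1
#6 or   $0, $3, $1 ; 0/17/13/11/22/5/1
#7 xor  $2, $1, $2 ; 0/17/28/11/22/5/1
#8 ori   $4, $5, 1 ; 0/17/28/11/5/5/1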